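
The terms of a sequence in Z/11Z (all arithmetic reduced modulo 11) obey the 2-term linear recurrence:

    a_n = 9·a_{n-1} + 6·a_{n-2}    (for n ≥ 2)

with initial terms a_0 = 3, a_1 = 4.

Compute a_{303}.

a_2 = 9·4 + 6·3 = 10
a_3 = 9·10 + 6·4 = 4
a_4 = 9·4 + 6·10 = 8
a_5 = 9·8 + 6·4 = 8
a_6 = 9·8 + 6·8 = 10
a_7 = 9·10 + 6·8 = 6
a_8 = 9·6 + 6·10 = 4
a_9 = 9·4 + 6·6 = 6
a_10 = 9·6 + 6·4 = 1
a_11 = 9·1 + 6·6 = 1
a_12 = 9·1 + 6·1 = 4
a_13 = 9·4 + 6·1 = 9
a_14 = 9·9 + 6·4 = 6
a_15 = 9·6 + 6·9 = 9
a_16 = 9·9 + 6·6 = 7
a_17 = 9·7 + 6·9 = 7
a_18 = 9·7 + 6·7 = 6
a_19 = 9·6 + 6·7 = 8
a_20 = 9·8 + 6·6 = 9
a_21 = 9·9 + 6·8 = 8
a_22 = 9·8 + 6·9 = 5
a_23 = 9·5 + 6·8 = 5
a_24 = 9·5 + 6·5 = 9
a_25 = 9·9 + 6·5 = 1
a_26 = 9·1 + 6·9 = 8
a_27 = 9·8 + 6·1 = 1
a_28 = 9·1 + 6·8 = 2
a_29 = 9·2 + 6·1 = 2
a_30 = 9·2 + 6·2 = 8
a_31 = 9·8 + 6·2 = 7
a_32 = 9·7 + 6·8 = 1
a_33 = 9·1 + 6·7 = 7
a_34 = 9·7 + 6·1 = 3
a_35 = 9·3 + 6·7 = 3
a_36 = 9·3 + 6·3 = 1
a_37 = 9·1 + 6·3 = 5
a_38 = 9·5 + 6·1 = 7
a_39 = 9·7 + 6·5 = 5
a_40 = 9·5 + 6·7 = 10
a_41 = 9·10 + 6·5 = 10
a_42 = 9·10 + 6·10 = 7
a_43 = 9·7 + 6·10 = 2
a_44 = 9·2 + 6·7 = 5
a_45 = 9·5 + 6·2 = 2
a_46 = 9·2 + 6·5 = 4
a_47 = 9·4 + 6·2 = 4
a_48 = 9·4 + 6·4 = 5
a_49 = 9·5 + 6·4 = 3
a_50 = 9·3 + 6·5 = 2
a_51 = 9·2 + 6·3 = 3
a_52 = 9·3 + 6·2 = 6
a_53 = 9·6 + 6·3 = 6
a_54 = 9·6 + 6·6 = 2
a_55 = 9·2 + 6·6 = 10
a_56 = 9·10 + 6·2 = 3
a_57 = 9·3 + 6·10 = 10
a_58 = 9·10 + 6·3 = 9
a_59 = 9·9 + 6·10 = 9
a_60 = 9·9 + 6·9 = 3
a_61 = 9·3 + 6·9 = 4
(a_60, a_61) = (3, 4) = (a_0, a_1), so the sequence has period 60.
303 ≡ 3 (mod 60), hence a_303 = a_3 = 4.

4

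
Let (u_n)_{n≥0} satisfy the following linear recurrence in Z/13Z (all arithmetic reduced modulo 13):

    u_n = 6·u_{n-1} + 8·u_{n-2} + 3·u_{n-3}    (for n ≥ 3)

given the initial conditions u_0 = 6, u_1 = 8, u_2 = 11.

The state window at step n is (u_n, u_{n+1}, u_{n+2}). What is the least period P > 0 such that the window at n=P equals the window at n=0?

549

n=0: window = (6, 8, 11)
n=1: window = (8, 11, 5)
n=2: window = (11, 5, 12)
n=3: window = (5, 12, 2)
n=4: window = (12, 2, 6)
n=5: window = (2, 6, 10)
n=6: window = (6, 10, 10)
n=7: window = (10, 10, 2)
n=8: window = (10, 2, 5)
n=9: window = (2, 5, 11)
n=10: window = (5, 11, 8)
n=11: window = (11, 8, 8)
n=12: window = (8, 8, 2)
n=13: window = (8, 2, 9)
n=14: window = (2, 9, 3)
n=15: window = (9, 3, 5)
n=16: window = (3, 5, 3)
n=17: window = (5, 3, 2)
n=18: window = (3, 2, 12)
n=19: window = (2, 12, 6)
n=20: window = (12, 6, 8)
n=21: window = (6, 8, 2)
n=22: window = (8, 2, 3)
n=23: window = (2, 3, 6)
n=24: window = (3, 6, 1)
n=25: window = (6, 1, 11)
n=26: window = (1, 11, 1)
n=27: window = (11, 1, 6)
n=28: window = (1, 6, 12)
n=29: window = (6, 12, 6)
n=30: window = (12, 6, 7)
n=31: window = (6, 7, 9)
n=32: window = (7, 9, 11)
n=33: window = (9, 11, 3)
n=34: window = (11, 3, 3)
n=35: window = (3, 3, 10)
n=36: window = (3, 10, 2)
n=37: window = (10, 2, 10)
n=38: window = (2, 10, 2)
n=39: window = (10, 2, 7)
n=40: window = (2, 7, 10)
…
n=547: window = (7, 2, 6)
n=548: window = (2, 6, 8)
n=549: window = (6, 8, 11)
window at n=549 equals window at n=0 → period = 549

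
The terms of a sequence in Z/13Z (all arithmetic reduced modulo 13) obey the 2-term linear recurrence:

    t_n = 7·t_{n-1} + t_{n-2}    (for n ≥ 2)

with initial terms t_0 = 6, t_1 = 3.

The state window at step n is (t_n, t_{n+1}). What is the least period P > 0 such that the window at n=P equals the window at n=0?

n=0: window = (6, 3)
n=1: window = (3, 1)
n=2: window = (1, 10)
n=3: window = (10, 6)
n=4: window = (6, 0)
n=5: window = (0, 6)
n=6: window = (6, 3)
window at n=6 equals window at n=0 → period = 6

6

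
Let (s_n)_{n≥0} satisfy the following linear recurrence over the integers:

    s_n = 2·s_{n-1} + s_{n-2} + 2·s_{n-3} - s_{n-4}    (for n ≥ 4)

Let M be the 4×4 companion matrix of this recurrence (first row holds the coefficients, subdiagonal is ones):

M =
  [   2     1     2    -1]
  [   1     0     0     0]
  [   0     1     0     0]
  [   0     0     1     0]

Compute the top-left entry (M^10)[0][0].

11592

(M^10)[0][0] is the top entry after applying M 10 times to the unit state (1, 0, 0, 0). Equivalently it is h_{13} for the auxiliary sequence (h_n) obeying the same recurrence with h_3 = 1 and h_i = 0 for 0 ≤ i < 3:
h_4 = 2·1 + 1·0 + 2·0 + -1·0 = 2
h_5 = 2·2 + 1·1 + 2·0 + -1·0 = 5
h_6 = 2·5 + 1·2 + 2·1 + -1·0 = 14
h_7 = 2·14 + 1·5 + 2·2 + -1·1 = 36
h_8 = 2·36 + 1·14 + 2·5 + -1·2 = 94
h_9 = 2·94 + 1·36 + 2·14 + -1·5 = 247
h_10 = 2·247 + 1·94 + 2·36 + -1·14 = 646
h_11 = 2·646 + 1·247 + 2·94 + -1·36 = 1691
h_12 = 2·1691 + 1·646 + 2·247 + -1·94 = 4428
h_13 = 2·4428 + 1·1691 + 2·646 + -1·247 = 11592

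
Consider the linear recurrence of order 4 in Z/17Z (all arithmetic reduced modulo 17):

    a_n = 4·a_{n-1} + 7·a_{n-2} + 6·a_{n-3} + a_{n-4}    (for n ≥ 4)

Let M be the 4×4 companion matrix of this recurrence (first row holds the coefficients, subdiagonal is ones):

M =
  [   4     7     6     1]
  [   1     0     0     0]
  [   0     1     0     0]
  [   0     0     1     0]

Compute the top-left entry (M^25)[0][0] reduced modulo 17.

(M^25)[0][0] is the top entry after applying M 25 times to the unit state (1, 0, 0, 0). Equivalently it is h_{28} for the auxiliary sequence (h_n) obeying the same recurrence with h_3 = 1 and h_i = 0 for 0 ≤ i < 3:
h_4 = 4·1 + 7·0 + 6·0 + 1·0 = 4
h_5 = 4·4 + 7·1 + 6·0 + 1·0 = 6
h_6 = 4·6 + 7·4 + 6·1 + 1·0 = 7
h_7 = 4·7 + 7·6 + 6·4 + 1·1 = 10
h_8 = 4·10 + 7·7 + 6·6 + 1·4 = 10
h_9 = 4·10 + 7·10 + 6·7 + 1·6 = 5
h_10 = 4·5 + 7·10 + 6·10 + 1·7 = 4
h_11 = 4·4 + 7·5 + 6·10 + 1·10 = 2
h_12 = 4·2 + 7·4 + 6·5 + 1·10 = 8
h_13 = 4·8 + 7·2 + 6·4 + 1·5 = 7
h_14 = 4·7 + 7·8 + 6·2 + 1·4 = 15
h_15 = 4·15 + 7·7 + 6·8 + 1·2 = 6
h_16 = 4·6 + 7·15 + 6·7 + 1·8 = 9
h_17 = 4·9 + 7·6 + 6·15 + 1·7 = 5
h_18 = 4·5 + 7·9 + 6·6 + 1·15 = 15
h_19 = 4·15 + 7·5 + 6·9 + 1·6 = 2
h_20 = 4·2 + 7·15 + 6·5 + 1·9 = 16
h_21 = 4·16 + 7·2 + 6·15 + 1·5 = 3
h_22 = 4·3 + 7·16 + 6·2 + 1·15 = 15
h_23 = 4·15 + 7·3 + 6·16 + 1·2 = 9
h_24 = 4·9 + 7·15 + 6·3 + 1·16 = 5
h_25 = 4·5 + 7·9 + 6·15 + 1·3 = 6
h_26 = 4·6 + 7·5 + 6·9 + 1·15 = 9
h_27 = 4·9 + 7·6 + 6·5 + 1·9 = 15
h_28 = 4·15 + 7·9 + 6·6 + 1·5 = 11

11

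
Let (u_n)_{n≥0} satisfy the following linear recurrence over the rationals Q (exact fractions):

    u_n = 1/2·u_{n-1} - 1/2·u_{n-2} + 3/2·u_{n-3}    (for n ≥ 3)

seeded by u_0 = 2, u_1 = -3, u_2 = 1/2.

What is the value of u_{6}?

u_3 = 1/2·1/2 + -1/2·-3 + 3/2·2 = 19/4
u_4 = 1/2·19/4 + -1/2·1/2 + 3/2·-3 = -19/8
u_5 = 1/2·-19/8 + -1/2·19/4 + 3/2·1/2 = -45/16
u_6 = 1/2·-45/16 + -1/2·-19/8 + 3/2·19/4 = 221/32

221/32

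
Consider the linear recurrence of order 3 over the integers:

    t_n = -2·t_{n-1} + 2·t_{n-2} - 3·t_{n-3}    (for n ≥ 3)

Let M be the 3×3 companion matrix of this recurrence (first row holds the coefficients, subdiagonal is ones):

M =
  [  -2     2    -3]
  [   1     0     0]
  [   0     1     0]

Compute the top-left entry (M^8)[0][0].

(M^8)[0][0] is the top entry after applying M 8 times to the unit state (1, 0, 0). Equivalently it is h_{10} for the auxiliary sequence (h_n) obeying the same recurrence with h_2 = 1 and h_i = 0 for 0 ≤ i < 2:
h_3 = -2·1 + 2·0 + -3·0 = -2
h_4 = -2·-2 + 2·1 + -3·0 = 6
h_5 = -2·6 + 2·-2 + -3·1 = -19
h_6 = -2·-19 + 2·6 + -3·-2 = 56
h_7 = -2·56 + 2·-19 + -3·6 = -168
h_8 = -2·-168 + 2·56 + -3·-19 = 505
h_9 = -2·505 + 2·-168 + -3·56 = -1514
h_10 = -2·-1514 + 2·505 + -3·-168 = 4542

4542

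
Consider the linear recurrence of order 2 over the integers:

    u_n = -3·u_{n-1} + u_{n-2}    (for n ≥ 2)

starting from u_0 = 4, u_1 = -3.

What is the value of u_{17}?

u_2 = -3·-3 + 1·4 = 13
u_3 = -3·13 + 1·-3 = -42
u_4 = -3·-42 + 1·13 = 139
u_5 = -3·139 + 1·-42 = -459
u_6 = -3·-459 + 1·139 = 1516
u_7 = -3·1516 + 1·-459 = -5007
u_8 = -3·-5007 + 1·1516 = 16537
u_9 = -3·16537 + 1·-5007 = -54618
u_10 = -3·-54618 + 1·16537 = 180391
u_11 = -3·180391 + 1·-54618 = -595791
u_12 = -3·-595791 + 1·180391 = 1967764
u_13 = -3·1967764 + 1·-595791 = -6499083
u_14 = -3·-6499083 + 1·1967764 = 21465013
u_15 = -3·21465013 + 1·-6499083 = -70894122
u_16 = -3·-70894122 + 1·21465013 = 234147379
u_17 = -3·234147379 + 1·-70894122 = -773336259

-773336259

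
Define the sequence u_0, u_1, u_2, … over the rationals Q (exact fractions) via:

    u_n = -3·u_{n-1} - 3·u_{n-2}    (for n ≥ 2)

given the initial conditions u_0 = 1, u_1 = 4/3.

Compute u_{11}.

-1053

u_2 = -3·4/3 + -3·1 = -7
u_3 = -3·-7 + -3·4/3 = 17
u_4 = -3·17 + -3·-7 = -30
u_5 = -3·-30 + -3·17 = 39
u_6 = -3·39 + -3·-30 = -27
u_7 = -3·-27 + -3·39 = -36
u_8 = -3·-36 + -3·-27 = 189
u_9 = -3·189 + -3·-36 = -459
u_10 = -3·-459 + -3·189 = 810
u_11 = -3·810 + -3·-459 = -1053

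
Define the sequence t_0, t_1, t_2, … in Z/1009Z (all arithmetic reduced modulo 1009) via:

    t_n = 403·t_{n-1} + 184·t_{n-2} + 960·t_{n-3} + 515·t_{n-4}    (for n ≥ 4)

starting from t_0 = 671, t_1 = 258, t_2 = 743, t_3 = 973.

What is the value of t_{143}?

453

t_4 = 403·973 + 184·743 + 960·258 + 515·671 = 68
t_5 = 403·68 + 184·973 + 960·743 + 515·258 = 199
t_6 = 403·199 + 184·68 + 960·973 + 515·743 = 870
t_7 = 403·870 + 184·199 + 960·68 + 515·973 = 96
t_8 = 403·96 + 184·870 + 960·199 + 515·68 = 39
t_9 = 403·39 + 184·96 + 960·870 + 515·199 = 408
Continuing the recurrence:
  t_10 = 465;  t_11 = 233;  t_12 = 959;  t_13 = 185;  t_14 = 803;  t_15 = 819
  t_16 = 43;  t_17 = 964;  t_18 = 960;  t_19 = 159;  t_20 = 709;  t_21 = 590
  t_22 = 212;  t_23 = 998;  t_24 = 497;  t_25 = 346;  t_26 = 572;  t_27 = 813
  t_28 = 903;  t_29 = 750;  t_30 = 701;  t_31 = 868;  t_32 = 1001;  t_33 = 862
  t_34 = 475;  t_35 = 335;  t_36 = 481;  t_37 = 108;  t_38 = 25;  t_39 = 310
  t_40 = 641;  t_41 = 464;  t_42 = 930;  t_43 = 160;  t_44 = 137;  t_45 = 566
  t_46 = 963;  t_47 = 862;  t_48 = 341;  t_49 = 519;  t_50 = 137;  t_51 = 780
  t_52 = 367;  t_53 = 70;  t_54 = 939;  t_55 = 102;  t_56 = 902;  t_57 = 1001
  t_58 = 616;  t_59 = 840;  t_60 = 614;  t_61 = 422;  t_62 = 136;  t_63 = 200
  t_64 = 583;  t_65 = 113;  t_66 = 152;  t_67 = 86;  t_68 = 148;  t_69 = 90
  t_70 = 344;  t_71 = 520;  t_72 = 597;  t_73 = 507;  t_74 = 700;  t_75 = 463
  t_76 = 673;  t_77 = 14;  t_78 = 120;  t_79 = 118;  t_80 = 844;  t_81 = 943
  t_82 = 69;  t_83 = 771;  t_84 = 517;  t_85 = 54;  t_86 = 629;  t_87 = 494
  t_88 = 270;  t_89 = 949;  t_90 = 331;  t_91 = 293;  t_92 = 111;  t_93 = 67
  t_94 = 724;  t_95 = 551;  t_96 = 506;  t_97 = 622;  t_98 = 484;  t_99 = 404
  t_100 = 687;  t_101 = 33;  t_102 = 886;  t_103 = 739;  t_104 = 784;  t_105 = 720
  t_106 = 881;  t_107 = 294;  t_108 = 279;  t_109 = 763;  t_110 = 15;  t_111 = 647
  t_112 = 505;  t_113 = 401;  t_114 = 493;  t_115 = 748;  t_116 = 948;  t_117 = 779
  t_118 = 321;  t_119 = 13;  t_120 = 771;  t_121 = 333;  t_122 = 817;  t_123 = 235
  t_124 = 201;  t_125 = 428;  t_126 = 191;  t_127 = 525;  t_128 = 328;  t_129 = 930
  t_130 = 255;  t_131 = 481;  t_132 = 873;  t_133 = 696;  t_134 = 989;  t_135 = 44
  t_136 = 718;  t_137 = 11;  t_138 = 991;  t_139 = 410;  t_140 = 415;  t_141 = 9
t_142 = 403·9 + 184·415 + 960·410 + 515·991 = 177
t_143 = 403·177 + 184·9 + 960·415 + 515·410 = 453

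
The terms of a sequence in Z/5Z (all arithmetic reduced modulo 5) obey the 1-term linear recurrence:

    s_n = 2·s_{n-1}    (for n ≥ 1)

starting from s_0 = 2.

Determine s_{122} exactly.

s_1 = 2·2 = 4
s_2 = 2·4 = 3
s_3 = 2·3 = 1
s_4 = 2·1 = 2
(s_4) = (2) = (s_0), so the sequence has period 4.
122 ≡ 2 (mod 4), hence s_122 = s_2 = 3.

3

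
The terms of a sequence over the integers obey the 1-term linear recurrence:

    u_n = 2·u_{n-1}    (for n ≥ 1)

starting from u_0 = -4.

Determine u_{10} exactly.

-4096

u_1 = 2·-4 = -8
u_2 = 2·-8 = -16
u_3 = 2·-16 = -32
u_4 = 2·-32 = -64
u_5 = 2·-64 = -128
u_6 = 2·-128 = -256
u_7 = 2·-256 = -512
u_8 = 2·-512 = -1024
u_9 = 2·-1024 = -2048
u_10 = 2·-2048 = -4096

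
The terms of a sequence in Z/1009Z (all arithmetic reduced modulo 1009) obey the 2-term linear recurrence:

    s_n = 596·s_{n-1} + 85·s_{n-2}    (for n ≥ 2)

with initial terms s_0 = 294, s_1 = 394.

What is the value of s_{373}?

302

s_2 = 596·394 + 85·294 = 501
s_3 = 596·501 + 85·394 = 125
s_4 = 596·125 + 85·501 = 41
s_5 = 596·41 + 85·125 = 755
s_6 = 596·755 + 85·41 = 424
s_7 = 596·424 + 85·755 = 53
Continuing the recurrence:
  s_8 = 25;  s_9 = 234;  s_10 = 329;  s_11 = 48;  s_12 = 69;  s_13 = 808
  s_14 = 86;  s_15 = 874;  s_16 = 507;  s_17 = 105;  s_18 = 739;  s_19 = 364
  s_20 = 266;  s_21 = 793;  s_22 = 828;  s_23 = 898;  s_24 = 188;  s_25 = 704
  s_26 = 685;  s_27 = 933;  s_28 = 821;  s_29 = 554;  s_30 = 405;  s_31 = 905
  s_32 = 693;  s_33 = 588;  s_34 = 708;  s_35 = 745;  s_36 = 709;  s_37 = 560
  s_38 = 515;  s_39 = 381;  s_40 = 439;  s_41 = 410;  s_42 = 164;  s_43 = 415
  s_44 = 958;  s_45 = 843;  s_46 = 656;  s_47 = 509;  s_48 = 929;  s_49 = 630
  s_50 = 395;  s_51 = 396;  s_52 = 188;  s_53 = 412;  s_54 = 201;  s_55 = 439
  s_56 = 245;  s_57 = 706;  s_58 = 668;  s_59 = 52;  s_60 = 998;  s_61 = 891
  s_62 = 376;  s_63 = 158;  s_64 = 3;  s_65 = 83;  s_66 = 282;  s_67 = 570
  s_68 = 450;  s_69 = 833;  s_70 = 957;  s_71 = 462;  s_72 = 520;  s_73 = 76
  s_74 = 704;  s_75 = 246;  s_76 = 620;  s_77 = 956;  s_78 = 932;  s_79 = 53
  s_80 = 827;  s_81 = 969;  s_82 = 41;  s_83 = 856;  s_84 = 80;  s_85 = 369
  s_86 = 708;  s_87 = 292;  s_88 = 124;  s_89 = 851;  s_90 = 119;  s_91 = 990
  s_92 = 809;  s_93 = 265;  s_94 = 689;  s_95 = 308;  s_96 = 982;  s_97 = 1007
  s_98 = 549;  s_99 = 118;  s_100 = 958;  s_101 = 823;  s_102 = 844;  s_103 = 876
  s_104 = 544;  s_105 = 129;  s_106 = 26;  s_107 = 227;  s_108 = 278;  s_109 = 336
  s_110 = 897;  s_111 = 150;  s_112 = 169;  s_113 = 466;  s_114 = 500;  s_115 = 604
  s_116 = 902;  s_117 = 685;  s_118 = 610;  s_119 = 23;  s_120 = 982;  s_121 = 998
  s_122 = 230;  s_123 = 939;  s_124 = 28;  s_125 = 648;  s_126 = 123;  s_127 = 245
  s_128 = 80;  s_129 = 902;  s_130 = 541;  s_131 = 551;  s_132 = 42;  s_133 = 228
  s_134 = 216;  s_135 = 802;  s_136 = 933;  s_137 = 676;  s_138 = 908;  s_139 = 291
  s_140 = 384;  s_141 = 340;  s_142 = 183;  s_143 = 744;  s_144 = 893;  s_145 = 158
  s_146 = 561;  s_147 = 690;  s_148 = 839;  s_149 = 717;  s_150 = 201;  s_151 = 130
  s_152 = 728;  s_153 = 978;  s_154 = 17;  s_155 = 434;  s_156 = 796;  s_157 = 752
  s_158 = 253;  s_159 = 800;  s_160 = 868;  s_161 = 108;  s_162 = 924;  s_163 = 898
  s_164 = 276;  s_165 = 684;  s_166 = 281;  s_167 = 609;  s_168 = 402;  s_169 = 765
  s_170 = 745;  s_171 = 509;  s_172 = 422;  s_173 = 149;  s_174 = 567;  s_175 = 474
  s_176 = 756;  s_177 = 492;  s_178 = 306;  s_179 = 198;  s_180 = 740;  s_181 = 793
  s_182 = 758;  s_183 = 547;  s_184 = 968;  s_185 = 870;  s_186 = 445;  s_187 = 146
  s_188 = 734;  s_189 = 869;  s_190 = 139;  s_191 = 314;  s_192 = 186;  s_193 = 322
  s_194 = 877;  s_195 = 157;  s_196 = 623;  s_197 = 224;  s_198 = 803;  s_199 = 191
  s_200 = 471;  s_201 = 305;  s_202 = 844;  s_203 = 233;  s_204 = 736;  s_205 = 375
  s_206 = 513;  s_207 = 617;  s_208 = 674;  s_209 = 99;  s_210 = 259;  s_211 = 330
  s_212 = 751;  s_213 = 407;  s_214 = 680;  s_215 = 960;  s_216 = 344;  s_217 = 68
  s_218 = 147;  s_219 = 564;  s_220 = 534;  s_221 = 946;  s_222 = 779;  s_223 = 843
  s_224 = 576;  s_225 = 252;  s_226 = 379;  s_227 = 99;  s_228 = 409;  s_229 = 938
  s_230 = 521;  s_231 = 772;  s_232 = 906;  s_233 = 196;  s_234 = 98;  s_235 = 402
  s_236 = 717;  s_237 = 389;  s_238 = 179;  s_239 = 507;  s_240 = 561;  s_241 = 85
  s_242 = 472;  s_243 = 972;  s_244 = 915;  s_245 = 362;  s_246 = 917;  s_247 = 154
  s_248 = 217;  s_249 = 153;  s_250 = 661;  s_251 = 334;  s_252 = 981;  s_253 = 603
  s_254 = 831;  s_255 = 662;  s_256 = 38;  s_257 = 216;  s_258 = 796;  s_259 = 384
  s_260 = 887;  s_261 = 288;  s_262 = 847;  s_263 = 576;  s_264 = 592;  s_265 = 210
  s_266 = 923;  s_267 = 900;  s_268 = 374;  s_269 = 740;  s_270 = 618;  s_271 = 385
  s_272 = 479;  s_273 = 374;  s_274 = 270;  s_275 = 1000;  s_276 = 433;  s_277 = 8
  s_278 = 204;  s_279 = 175;  s_280 = 560;  s_281 = 530;  s_282 = 240;  s_283 = 416
  s_284 = 951;  s_285 = 792;  s_286 = 944;  s_287 = 328;  s_288 = 271;  s_289 = 713
  s_290 = 996;  s_291 = 389;  s_292 = 687;  s_293 = 575;  s_294 = 522;  s_295 = 783
  s_296 = 484;  s_297 = 860;  s_298 = 768;  s_299 = 94;  s_300 = 224;  s_301 = 234
  s_302 = 91;  s_303 = 469;  s_304 = 703;  s_305 = 767;  s_306 = 279;  s_307 = 418
  s_308 = 413;  s_309 = 167;  s_310 = 440;  s_311 = 978;  s_312 = 762;  s_313 = 494
  s_314 = 999;  s_315 = 715;  s_316 = 501;  s_317 = 167;  s_318 = 857;  s_319 = 287
  s_320 = 728;  s_321 = 197;  s_322 = 699;  s_323 = 488;  s_324 = 140;  s_325 = 813
  s_326 = 20;  s_327 = 305;  s_328 = 851;  s_329 = 369;  s_330 = 658;  s_331 = 762
  s_332 = 537;  s_333 = 393;  s_334 = 380;  s_335 = 572;  s_336 = 891;  s_337 = 490
  s_338 = 499;  s_339 = 30;  s_340 = 764;  s_341 = 817;  s_342 = 958;  s_343 = 707
  s_344 = 320;  s_345 = 583;  s_346 = 329;  s_347 = 452;  s_348 = 711;  s_349 = 54
  s_350 = 800;  s_351 = 97;  s_352 = 696;  s_353 = 290;  s_354 = 939;  s_355 = 83
  s_356 = 131;  s_357 = 375;  s_358 = 547;  s_359 = 701;  s_360 = 151;  s_361 = 249
  s_362 = 808;  s_363 = 251;  s_364 = 332;  s_365 = 254;  s_366 = 2;  s_367 = 584
  s_368 = 129;  s_369 = 399;  s_370 = 555;  s_371 = 446
s_372 = 596·446 + 85·555 = 201
s_373 = 596·201 + 85·446 = 302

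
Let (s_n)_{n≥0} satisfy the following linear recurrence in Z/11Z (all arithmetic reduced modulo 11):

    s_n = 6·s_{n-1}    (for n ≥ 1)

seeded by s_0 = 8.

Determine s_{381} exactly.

4

s_1 = 6·8 = 4
s_2 = 6·4 = 2
s_3 = 6·2 = 1
s_4 = 6·1 = 6
s_5 = 6·6 = 3
s_6 = 6·3 = 7
s_7 = 6·7 = 9
s_8 = 6·9 = 10
s_9 = 6·10 = 5
s_10 = 6·5 = 8
(s_10) = (8) = (s_0), so the sequence has period 10.
381 ≡ 1 (mod 10), hence s_381 = s_1 = 4.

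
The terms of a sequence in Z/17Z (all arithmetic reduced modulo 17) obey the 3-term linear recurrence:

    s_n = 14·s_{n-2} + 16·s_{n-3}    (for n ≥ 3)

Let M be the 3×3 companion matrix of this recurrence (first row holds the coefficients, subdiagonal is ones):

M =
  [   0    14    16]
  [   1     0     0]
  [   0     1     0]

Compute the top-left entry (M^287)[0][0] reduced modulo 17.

8

(M^287)[0][0] is the top entry after applying M 287 times to the unit state (1, 0, 0). Equivalently it is h_{289} for the auxiliary sequence (h_n) obeying the same recurrence with h_2 = 1 and h_i = 0 for 0 ≤ i < 2:
h_3 = 0·1 + 14·0 + 16·0 = 0
h_4 = 0·0 + 14·1 + 16·0 = 14
h_5 = 0·14 + 14·0 + 16·1 = 16
h_6 = 0·16 + 14·14 + 16·0 = 9
h_7 = 0·9 + 14·16 + 16·14 = 6
h_8 = 0·6 + 14·9 + 16·16 = 8
Continuing the recurrence:
  h_9 = 7;  h_10 = 4;  h_11 = 5;  h_12 = 15;  h_13 = 15;  h_14 = 1
  h_15 = 8;  h_16 = 16;  h_17 = 9;  h_18 = 12;  h_19 = 8;  h_20 = 6
  h_21 = 15;  h_22 = 8;  h_23 = 0;  h_24 = 12;  h_25 = 9;  h_26 = 15
  h_27 = 12;  h_28 = 14;  h_29 = 0;  h_30 = 14;  h_31 = 3;  h_32 = 9
  h_33 = 11;  h_34 = 4;  h_35 = 9;  h_36 = 11;  h_37 = 3;  h_38 = 9
  h_39 = 14;  h_40 = 4;  h_41 = 0;  h_42 = 8;  h_43 = 13;  h_44 = 10
  h_45 = 4;  h_46 = 8;  h_47 = 12;  h_48 = 6;  h_49 = 7;  h_50 = 4
  h_51 = 7;  h_52 = 15;  h_53 = 9;  h_54 = 16;  h_55 = 9;  h_56 = 11
  h_57 = 8;  h_58 = 9;  h_59 = 16;  h_60 = 16;  h_61 = 11;  h_62 = 4
  h_63 = 2;  h_64 = 11;  h_65 = 7;  h_66 = 16;  h_67 = 2;  h_68 = 13
  h_69 = 12;  h_70 = 10;  h_71 = 2;  h_72 = 9;  h_73 = 1;  h_74 = 5
  h_75 = 5;  h_76 = 1;  h_77 = 14;  h_78 = 9;  h_79 = 8;  h_80 = 10
  h_81 = 1;  h_82 = 13;  h_83 = 4;  h_84 = 11;  h_85 = 9;  h_86 = 14
  h_87 = 13;  h_88 = 0;  h_89 = 15;  h_90 = 4;  h_91 = 6;  h_92 = 7
  h_93 = 12;  h_94 = 7;  h_95 = 8;  h_96 = 1;  h_97 = 3;  h_98 = 6
  h_99 = 7;  h_100 = 13;  h_101 = 7;  h_102 = 5;  h_103 = 0;  h_104 = 12
  h_105 = 12;  h_106 = 15;  h_107 = 3;  h_108 = 11;  h_109 = 10;  h_110 = 15
  h_111 = 10;  h_112 = 13;  h_113 = 6;  h_114 = 2;  h_115 = 3;  h_116 = 5
  h_117 = 6;  h_118 = 16;  h_119 = 11;  h_120 = 14;  h_121 = 2;  h_122 = 15
  h_123 = 14;  h_124 = 4;  h_125 = 11;  h_126 = 8;  h_127 = 14;  h_128 = 16
  h_129 = 1;  h_130 = 6;  h_131 = 15;  h_132 = 15;  h_133 = 0;  h_134 = 8
  h_135 = 2;  h_136 = 10;  h_137 = 3;  h_138 = 2;  h_139 = 15;  h_140 = 8
  h_141 = 4;  h_142 = 12;  h_143 = 14;  h_144 = 11;  h_145 = 14;  h_146 = 4
  h_147 = 15;  h_148 = 8;  h_149 = 2;  h_150 = 12;  h_151 = 3;  h_152 = 13
  h_153 = 13;  h_154 = 9;  h_155 = 16;  h_156 = 11;  h_157 = 11;  h_158 = 2
  h_159 = 7;  h_160 = 0;  h_161 = 11;  h_162 = 10;  h_163 = 1;  h_164 = 10
  h_165 = 4;  h_166 = 3;  h_167 = 12;  h_168 = 4;  h_169 = 12;  h_170 = 10
  h_171 = 11;  h_172 = 9;  h_173 = 8;  h_174 = 13;  h_175 = 1;  h_176 = 4
  h_177 = 1;  h_178 = 4;  h_179 = 10;  h_180 = 4;  h_181 = 0;  h_182 = 12
  h_183 = 13;  h_184 = 15;  h_185 = 0;  h_186 = 10;  h_187 = 2;  h_188 = 4
  h_189 = 1;  h_190 = 3;  h_191 = 10;  h_192 = 7;  h_193 = 1;  h_194 = 3
  h_195 = 7;  h_196 = 7;  h_197 = 10;  h_198 = 6;  h_199 = 14;  h_200 = 6
  h_201 = 3;  h_202 = 2;  h_203 = 2;  h_204 = 8;  h_205 = 9;  h_206 = 8
  h_207 = 16;  h_208 = 1;  h_209 = 12;  h_210 = 15;  h_211 = 14;  h_212 = 11
  h_213 = 11;  h_214 = 4;  h_215 = 7;  h_216 = 11;  h_217 = 9;  h_218 = 11
  h_219 = 13;  h_220 = 9;  h_221 = 1;  h_222 = 11;  h_223 = 5;  h_224 = 0
  h_225 = 8;  h_226 = 12;  h_227 = 10;  h_228 = 7;  h_229 = 9;  h_230 = 3
  h_231 = 0;  h_232 = 16;  h_233 = 14;  h_234 = 3;  h_235 = 10;  h_236 = 11
  h_237 = 1;  h_238 = 8;  h_239 = 3;  h_240 = 9;  h_241 = 0;  h_242 = 4
  h_243 = 8;  h_244 = 5;  h_245 = 6;  h_246 = 11;  h_247 = 11;  h_248 = 12
  h_249 = 7;  h_250 = 4;  h_251 = 1;  h_252 = 15;  h_253 = 10;  h_254 = 5
  h_255 = 6;  h_256 = 9;  h_257 = 11;  h_258 = 1;  h_259 = 9;  h_260 = 3
  h_261 = 6;  h_262 = 16;  h_263 = 13;  h_264 = 14;  h_265 = 13;  h_266 = 13
  h_267 = 15;  h_268 = 16;  h_269 = 10;  h_270 = 5;  h_271 = 5;  h_272 = 9
  h_273 = 14;  h_274 = 2;  h_275 = 0;  h_276 = 14;  h_277 = 15;  h_278 = 9
  h_279 = 9;  h_280 = 9;  h_281 = 15;  h_282 = 15;  h_283 = 14;  h_284 = 8
  h_285 = 11;  h_286 = 13;  h_287 = 10
h_288 = 0·10 + 14·13 + 16·11 = 1
h_289 = 0·1 + 14·10 + 16·13 = 8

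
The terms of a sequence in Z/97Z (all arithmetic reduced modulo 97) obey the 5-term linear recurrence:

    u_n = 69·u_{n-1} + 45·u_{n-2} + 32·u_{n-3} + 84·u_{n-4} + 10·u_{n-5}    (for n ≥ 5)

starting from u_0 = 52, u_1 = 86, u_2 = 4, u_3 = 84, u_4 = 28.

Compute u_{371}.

20

u_5 = 69·28 + 45·84 + 32·4 + 84·86 + 10·52 = 4
u_6 = 69·4 + 45·28 + 32·84 + 84·4 + 10·86 = 85
u_7 = 69·85 + 45·4 + 32·28 + 84·84 + 10·4 = 69
u_8 = 69·69 + 45·85 + 32·4 + 84·28 + 10·84 = 72
u_9 = 69·72 + 45·69 + 32·85 + 84·4 + 10·28 = 60
u_10 = 69·60 + 45·72 + 32·69 + 84·85 + 10·4 = 84
Continuing the recurrence:
  u_11 = 83;  u_12 = 26;  u_13 = 9;  u_14 = 75;  u_15 = 62;  u_16 = 91
  u_17 = 69;  u_18 = 61;  u_19 = 82;  u_20 = 57;  u_21 = 82;  u_22 = 74
  u_23 = 76;  u_24 = 25;  u_25 = 33;  u_26 = 66;  u_27 = 92;  u_28 = 42
  u_29 = 47;  u_30 = 80;  u_31 = 4;  u_32 = 31;  u_33 = 32;  u_34 = 57
  u_35 = 32;  u_36 = 2;  u_37 = 95;  u_38 = 70;  u_39 = 11;  u_40 = 65
  u_41 = 88;  u_42 = 77;  u_43 = 76;  u_44 = 23;  u_45 = 90;  u_46 = 50
  u_47 = 64;  u_48 = 16;  u_49 = 85;  u_50 = 56;  u_51 = 12;  u_52 = 1
  u_53 = 1;  u_54 = 38;  u_55 = 96;  u_56 = 34;  u_57 = 22;  u_58 = 10
  u_59 = 57;  u_60 = 76;  u_61 = 35;  u_62 = 86;  u_63 = 85;  u_64 = 58
  u_65 = 20;  u_66 = 25;  u_67 = 65;  u_68 = 41;  u_69 = 84;  u_70 = 90
  u_71 = 37;  u_72 = 96;  u_73 = 11;  u_74 = 16;  u_75 = 46;  u_76 = 70
  u_77 = 81;  u_78 = 25;  u_79 = 91;  u_80 = 40;  u_81 = 27;  u_82 = 76
  u_83 = 16;  u_84 = 55;  u_85 = 12;  u_86 = 90;  u_87 = 41;  u_88 = 15
  u_89 = 43;  u_90 = 24;  u_91 = 73;  u_92 = 45;  u_93 = 56;  u_94 = 1
  u_95 = 22;  u_96 = 8;  u_97 = 35;  u_98 = 49;  u_99 = 86;  u_100 = 63
  u_101 = 1;  u_102 = 34;  u_103 = 93;  u_104 = 66;  u_105 = 65;  u_106 = 8
  u_107 = 64;  u_108 = 41;  u_109 = 57;  u_110 = 30;  u_111 = 54;  u_112 = 23
  u_113 = 87;  u_114 = 22;  u_115 = 44;  u_116 = 67;  u_117 = 4;  u_118 = 45
  u_119 = 33;  u_120 = 22;  u_121 = 17;  u_122 = 55;  u_123 = 47;  u_124 = 1
  u_125 = 63;  u_126 = 16;  u_127 = 30;  u_128 = 25;  u_129 = 62;  u_130 = 92
  u_131 = 8;  u_132 = 55;  u_133 = 44;  u_134 = 50;  u_135 = 52;  u_136 = 15
  u_137 = 6;  u_138 = 21;  u_139 = 83;  u_140 = 11;  u_141 = 0;  u_142 = 28
  u_143 = 57;  u_144 = 60;  u_145 = 48;  u_146 = 3;  u_147 = 43;  u_148 = 63
  u_149 = 49;  u_150 = 79;  u_151 = 25;  u_152 = 57;  u_153 = 13;  u_154 = 39
  u_155 = 36;  u_156 = 90;  u_157 = 70;  u_158 = 52;  u_159 = 34;  u_160 = 5
  u_161 = 37;  u_162 = 10;  u_163 = 71;  u_164 = 18;  u_165 = 58;  u_166 = 49
  u_167 = 21;  u_168 = 69;  u_169 = 7;  u_170 = 32;  u_171 = 1;  u_172 = 76
  u_173 = 25;  u_174 = 78;  u_175 = 31;  u_176 = 39;  u_177 = 33;  u_178 = 89
  u_179 = 36;  u_180 = 73;  u_181 = 57;  u_182 = 74;  u_183 = 50;  u_184 = 61
  u_185 = 86;  u_186 = 90;  u_187 = 94;  u_188 = 94;  u_189 = 90;  u_190 = 43
  u_191 = 3;  u_192 = 84;  u_193 = 93;  u_194 = 61;  u_195 = 27;  u_196 = 23
  u_197 = 20;  u_198 = 21;  u_199 = 46;  u_200 = 74;  u_201 = 58;  u_202 = 1
  u_203 = 3;  u_204 = 54;  u_205 = 96;  u_206 = 17;  u_207 = 14;  u_208 = 57
  u_209 = 34;  u_210 = 84;  u_211 = 20;  u_212 = 21;  u_213 = 24;  u_214 = 64
  u_215 = 55;  u_216 = 95;  u_217 = 15;  u_218 = 76;  u_219 = 57;  u_220 = 67
  u_221 = 93;  u_222 = 39;  u_223 = 18;  u_224 = 46;  u_225 = 37;  u_226 = 93
  u_227 = 10;  u_228 = 15;  u_229 = 75;  u_230 = 93;  u_231 = 14;  u_232 = 84
  u_233 = 41;  u_234 = 2;  u_235 = 84;  u_236 = 38;  u_237 = 80;  u_238 = 20
  u_239 = 80;  u_240 = 14;  u_241 = 84;  u_242 = 20;  u_243 = 15;  u_244 = 3
  u_245 = 85;  u_246 = 76;  u_247 = 52;  u_248 = 42;  u_249 = 96;  u_250 = 49
  u_251 = 11;  u_252 = 93;  u_253 = 86;  u_254 = 27;  u_255 = 35;  u_256 = 45
  u_257 = 21;  u_258 = 59;  u_259 = 63;  u_260 = 67;  u_261 = 17;  u_262 = 21
  u_263 = 55;  u_264 = 96;  u_265 = 35;  u_266 = 50;  u_267 = 26;  u_268 = 4
  u_269 = 59;  u_270 = 30;  u_271 = 68;  u_272 = 87;  u_273 = 81;  u_274 = 46
  u_275 = 95;  u_276 = 96;  u_277 = 63;  u_278 = 85;  u_279 = 36;  u_280 = 73
  u_281 = 12;  u_282 = 37;  u_283 = 88;  u_284 = 63;  u_285 = 74;  u_286 = 17
  u_287 = 22;  u_288 = 56;  u_289 = 22;  u_290 = 23;  u_291 = 82;  u_292 = 2
  u_293 = 85;  u_294 = 61;  u_295 = 84;  u_296 = 27;  u_297 = 11;  u_298 = 63
  u_299 = 83;  u_300 = 91;  u_301 = 32;  u_302 = 5;  u_303 = 77;  u_304 = 1
  u_305 = 17;  u_306 = 57;  u_307 = 93;  u_308 = 1;  u_309 = 47;  u_310 = 67
  u_311 = 20;  u_312 = 26;  u_313 = 66;  u_314 = 46;  u_315 = 14;  u_316 = 63
  u_317 = 31;  u_318 = 52;  u_319 = 2;  u_320 = 75;  u_321 = 75;  u_322 = 3
  u_323 = 74;  u_324 = 90;  u_325 = 2;  u_326 = 89;  u_327 = 31;  u_328 = 55
  u_329 = 85;  u_330 = 47;  u_331 = 3;  u_332 = 78;  u_333 = 64;  u_334 = 16
  u_335 = 24;  u_336 = 45;  u_337 = 86;  u_338 = 41;  u_339 = 33;  u_340 = 30
  u_341 = 28;  u_342 = 9;  u_343 = 9;  u_344 = 19;  u_345 = 0;  u_346 = 45
  u_347 = 0;  u_348 = 25;  u_349 = 57;  u_350 = 11;  u_351 = 15;  u_352 = 22
  u_353 = 17;  u_354 = 63;  u_355 = 8;  u_356 = 12;  u_357 = 2;  u_358 = 91
  u_359 = 4;  u_360 = 91;  u_361 = 56;  u_362 = 37;  u_363 = 16;  u_364 = 23
  u_365 = 84;  u_366 = 50;  u_367 = 77;  u_368 = 24;  u_369 = 39
u_370 = 69·39 + 45·24 + 32·77 + 84·50 + 10·84 = 23
u_371 = 69·23 + 45·39 + 32·24 + 84·77 + 10·50 = 20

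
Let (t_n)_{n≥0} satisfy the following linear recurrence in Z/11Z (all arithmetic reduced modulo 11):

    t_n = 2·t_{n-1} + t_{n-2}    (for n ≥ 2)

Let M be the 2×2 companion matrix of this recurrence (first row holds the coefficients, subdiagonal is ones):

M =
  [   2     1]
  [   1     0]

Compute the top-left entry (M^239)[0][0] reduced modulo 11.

(M^239)[0][0] is the top entry after applying M 239 times to the unit state (1, 0). Equivalently it is h_{240} for the auxiliary sequence (h_n) obeying the same recurrence with h_1 = 1 and h_i = 0 for 0 ≤ i < 1:
h_2 = 2·1 + 1·0 = 2
h_3 = 2·2 + 1·1 = 5
h_4 = 2·5 + 1·2 = 1
h_5 = 2·1 + 1·5 = 7
h_6 = 2·7 + 1·1 = 4
h_7 = 2·4 + 1·7 = 4
h_8 = 2·4 + 1·4 = 1
h_9 = 2·1 + 1·4 = 6
h_10 = 2·6 + 1·1 = 2
h_11 = 2·2 + 1·6 = 10
h_12 = 2·10 + 1·2 = 0
h_13 = 2·0 + 1·10 = 10
h_14 = 2·10 + 1·0 = 9
h_15 = 2·9 + 1·10 = 6
h_16 = 2·6 + 1·9 = 10
h_17 = 2·10 + 1·6 = 4
h_18 = 2·4 + 1·10 = 7
h_19 = 2·7 + 1·4 = 7
h_20 = 2·7 + 1·7 = 10
h_21 = 2·10 + 1·7 = 5
h_22 = 2·5 + 1·10 = 9
h_23 = 2·9 + 1·5 = 1
h_24 = 2·1 + 1·9 = 0
h_25 = 2·0 + 1·1 = 1
(h_24, h_25) = (0, 1) = (h_0, h_1), so the sequence has period 24.
240 ≡ 0 (mod 24), hence h_240 = h_0 = 0.

0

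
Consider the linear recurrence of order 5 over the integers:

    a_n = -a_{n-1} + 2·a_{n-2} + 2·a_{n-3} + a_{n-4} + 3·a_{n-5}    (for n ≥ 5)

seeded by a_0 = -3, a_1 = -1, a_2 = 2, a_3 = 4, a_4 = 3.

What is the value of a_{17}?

a_5 = -1·3 + 2·4 + 2·2 + 1·-1 + 3·-3 = -1
a_6 = -1·-1 + 2·3 + 2·4 + 1·2 + 3·-1 = 14
a_7 = -1·14 + 2·-1 + 2·3 + 1·4 + 3·2 = 0
a_8 = -1·0 + 2·14 + 2·-1 + 1·3 + 3·4 = 41
a_9 = -1·41 + 2·0 + 2·14 + 1·-1 + 3·3 = -5
a_10 = -1·-5 + 2·41 + 2·0 + 1·14 + 3·-1 = 98
a_11 = -1·98 + 2·-5 + 2·41 + 1·0 + 3·14 = 16
a_12 = -1·16 + 2·98 + 2·-5 + 1·41 + 3·0 = 211
a_13 = -1·211 + 2·16 + 2·98 + 1·-5 + 3·41 = 135
a_14 = -1·135 + 2·211 + 2·16 + 1·98 + 3·-5 = 402
a_15 = -1·402 + 2·135 + 2·211 + 1·16 + 3·98 = 600
a_16 = -1·600 + 2·402 + 2·135 + 1·211 + 3·16 = 733
a_17 = -1·733 + 2·600 + 2·402 + 1·135 + 3·211 = 2039

2039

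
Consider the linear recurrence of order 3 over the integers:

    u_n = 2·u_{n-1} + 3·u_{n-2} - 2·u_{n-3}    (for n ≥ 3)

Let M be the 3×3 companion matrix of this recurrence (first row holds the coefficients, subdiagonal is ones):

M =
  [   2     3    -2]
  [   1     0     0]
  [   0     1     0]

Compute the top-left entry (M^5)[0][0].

(M^5)[0][0] is the top entry after applying M 5 times to the unit state (1, 0, 0). Equivalently it is h_{7} for the auxiliary sequence (h_n) obeying the same recurrence with h_2 = 1 and h_i = 0 for 0 ≤ i < 2:
h_3 = 2·1 + 3·0 + -2·0 = 2
h_4 = 2·2 + 3·1 + -2·0 = 7
h_5 = 2·7 + 3·2 + -2·1 = 18
h_6 = 2·18 + 3·7 + -2·2 = 53
h_7 = 2·53 + 3·18 + -2·7 = 146

146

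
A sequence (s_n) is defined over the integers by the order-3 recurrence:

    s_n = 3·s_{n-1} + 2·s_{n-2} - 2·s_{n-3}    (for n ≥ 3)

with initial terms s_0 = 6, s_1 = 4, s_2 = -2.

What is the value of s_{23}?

s_3 = 3·-2 + 2·4 + -2·6 = -10
s_4 = 3·-10 + 2·-2 + -2·4 = -42
s_5 = 3·-42 + 2·-10 + -2·-2 = -142
s_6 = 3·-142 + 2·-42 + -2·-10 = -490
s_7 = 3·-490 + 2·-142 + -2·-42 = -1670
s_8 = 3·-1670 + 2·-490 + -2·-142 = -5706
s_9 = 3·-5706 + 2·-1670 + -2·-490 = -19478
s_10 = 3·-19478 + 2·-5706 + -2·-1670 = -66506
s_11 = 3·-66506 + 2·-19478 + -2·-5706 = -227062
s_12 = 3·-227062 + 2·-66506 + -2·-19478 = -775242
s_13 = 3·-775242 + 2·-227062 + -2·-66506 = -2646838
s_14 = 3·-2646838 + 2·-775242 + -2·-227062 = -9036874
s_15 = 3·-9036874 + 2·-2646838 + -2·-775242 = -30853814
s_16 = 3·-30853814 + 2·-9036874 + -2·-2646838 = -105341514
s_17 = 3·-105341514 + 2·-30853814 + -2·-9036874 = -359658422
s_18 = 3·-359658422 + 2·-105341514 + -2·-30853814 = -1227950666
s_19 = 3·-1227950666 + 2·-359658422 + -2·-105341514 = -4192485814
s_20 = 3·-4192485814 + 2·-1227950666 + -2·-359658422 = -14314041930
s_21 = 3·-14314041930 + 2·-4192485814 + -2·-1227950666 = -48871196086
s_22 = 3·-48871196086 + 2·-14314041930 + -2·-4192485814 = -166856700490
s_23 = 3·-166856700490 + 2·-48871196086 + -2·-14314041930 = -569684409782

-569684409782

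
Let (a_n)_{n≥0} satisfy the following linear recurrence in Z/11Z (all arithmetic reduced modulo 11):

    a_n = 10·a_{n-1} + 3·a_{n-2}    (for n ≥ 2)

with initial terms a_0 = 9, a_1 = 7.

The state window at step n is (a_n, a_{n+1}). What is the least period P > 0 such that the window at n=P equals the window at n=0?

120

n=0: window = (9, 7)
n=1: window = (7, 9)
n=2: window = (9, 1)
n=3: window = (1, 4)
n=4: window = (4, 10)
n=5: window = (10, 2)
n=6: window = (2, 6)
n=7: window = (6, 0)
n=8: window = (0, 7)
n=9: window = (7, 4)
n=10: window = (4, 6)
n=11: window = (6, 6)
n=12: window = (6, 1)
n=13: window = (1, 6)
n=14: window = (6, 8)
n=15: window = (8, 10)
n=16: window = (10, 3)
n=17: window = (3, 5)
n=18: window = (5, 4)
n=19: window = (4, 0)
n=20: window = (0, 1)
n=21: window = (1, 10)
n=22: window = (10, 4)
n=23: window = (4, 4)
n=24: window = (4, 8)
n=25: window = (8, 4)
n=26: window = (4, 9)
n=27: window = (9, 3)
n=28: window = (3, 2)
n=29: window = (2, 7)
n=30: window = (7, 10)
n=31: window = (10, 0)
n=32: window = (0, 8)
n=33: window = (8, 3)
n=34: window = (3, 10)
n=35: window = (10, 10)
n=36: window = (10, 9)
n=37: window = (9, 10)
n=38: window = (10, 6)
n=39: window = (6, 2)
n=40: window = (2, 5)
…
n=118: window = (6, 9)
n=119: window = (9, 9)
n=120: window = (9, 7)
window at n=120 equals window at n=0 → period = 120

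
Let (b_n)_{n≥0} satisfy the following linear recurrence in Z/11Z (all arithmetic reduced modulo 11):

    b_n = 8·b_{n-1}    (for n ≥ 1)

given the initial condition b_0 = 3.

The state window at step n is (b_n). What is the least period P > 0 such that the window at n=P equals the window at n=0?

n=0: window = (3)
n=1: window = (2)
n=2: window = (5)
n=3: window = (7)
n=4: window = (1)
n=5: window = (8)
n=6: window = (9)
n=7: window = (6)
n=8: window = (4)
n=9: window = (10)
n=10: window = (3)
window at n=10 equals window at n=0 → period = 10

10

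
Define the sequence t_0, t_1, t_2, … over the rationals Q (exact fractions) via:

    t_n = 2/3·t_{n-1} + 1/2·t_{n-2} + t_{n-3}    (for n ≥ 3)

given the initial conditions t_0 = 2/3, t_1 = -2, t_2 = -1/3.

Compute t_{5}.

-373/162

t_3 = 2/3·-1/3 + 1/2·-2 + 1·2/3 = -5/9
t_4 = 2/3·-5/9 + 1/2·-1/3 + 1·-2 = -137/54
t_5 = 2/3·-137/54 + 1/2·-5/9 + 1·-1/3 = -373/162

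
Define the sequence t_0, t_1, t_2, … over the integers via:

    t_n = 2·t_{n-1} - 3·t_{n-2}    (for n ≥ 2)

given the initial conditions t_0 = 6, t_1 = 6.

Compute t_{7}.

258

t_2 = 2·6 + -3·6 = -6
t_3 = 2·-6 + -3·6 = -30
t_4 = 2·-30 + -3·-6 = -42
t_5 = 2·-42 + -3·-30 = 6
t_6 = 2·6 + -3·-42 = 138
t_7 = 2·138 + -3·6 = 258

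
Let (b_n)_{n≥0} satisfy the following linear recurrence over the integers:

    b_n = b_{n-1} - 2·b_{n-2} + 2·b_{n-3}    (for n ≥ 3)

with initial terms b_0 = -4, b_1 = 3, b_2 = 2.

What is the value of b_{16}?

b_3 = 1·2 + -2·3 + 2·-4 = -12
b_4 = 1·-12 + -2·2 + 2·3 = -10
b_5 = 1·-10 + -2·-12 + 2·2 = 18
b_6 = 1·18 + -2·-10 + 2·-12 = 14
b_7 = 1·14 + -2·18 + 2·-10 = -42
b_8 = 1·-42 + -2·14 + 2·18 = -34
b_9 = 1·-34 + -2·-42 + 2·14 = 78
b_10 = 1·78 + -2·-34 + 2·-42 = 62
b_11 = 1·62 + -2·78 + 2·-34 = -162
b_12 = 1·-162 + -2·62 + 2·78 = -130
b_13 = 1·-130 + -2·-162 + 2·62 = 318
b_14 = 1·318 + -2·-130 + 2·-162 = 254
b_15 = 1·254 + -2·318 + 2·-130 = -642
b_16 = 1·-642 + -2·254 + 2·318 = -514

-514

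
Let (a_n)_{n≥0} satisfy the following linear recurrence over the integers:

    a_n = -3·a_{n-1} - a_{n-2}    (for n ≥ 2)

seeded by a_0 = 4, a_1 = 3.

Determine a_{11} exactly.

a_2 = -3·3 + -1·4 = -13
a_3 = -3·-13 + -1·3 = 36
a_4 = -3·36 + -1·-13 = -95
a_5 = -3·-95 + -1·36 = 249
a_6 = -3·249 + -1·-95 = -652
a_7 = -3·-652 + -1·249 = 1707
a_8 = -3·1707 + -1·-652 = -4469
a_9 = -3·-4469 + -1·1707 = 11700
a_10 = -3·11700 + -1·-4469 = -30631
a_11 = -3·-30631 + -1·11700 = 80193

80193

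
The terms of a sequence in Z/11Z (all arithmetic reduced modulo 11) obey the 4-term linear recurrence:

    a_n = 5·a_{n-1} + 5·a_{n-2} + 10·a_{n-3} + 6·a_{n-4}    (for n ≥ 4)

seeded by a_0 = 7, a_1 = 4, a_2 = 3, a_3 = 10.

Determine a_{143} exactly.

a_4 = 5·10 + 5·3 + 10·4 + 6·7 = 4
a_5 = 5·4 + 5·10 + 10·3 + 6·4 = 3
a_6 = 5·3 + 5·4 + 10·10 + 6·3 = 10
a_7 = 5·10 + 5·3 + 10·4 + 6·10 = 0
a_8 = 5·0 + 5·10 + 10·3 + 6·4 = 5
a_9 = 5·5 + 5·0 + 10·10 + 6·3 = 0
Continuing the recurrence:
  a_10 = 8;  a_11 = 2;  a_12 = 3;  a_13 = 6;  a_14 = 3;  a_15 = 10
  a_16 = 0;  a_17 = 6;  a_18 = 5;  a_19 = 5;  a_20 = 0;  a_21 = 1
  a_22 = 8;  a_23 = 9;  a_24 = 7;  a_25 = 1;  a_26 = 2;  a_27 = 7
  a_28 = 9;  a_29 = 7;  a_30 = 8;  a_31 = 9;  a_32 = 0;  a_33 = 2
  a_34 = 5;  a_35 = 1;  a_36 = 6;  a_37 = 9;  a_38 = 5;  a_39 = 4
  a_40 = 6;  a_41 = 0;  a_42 = 1;  a_43 = 1;  a_44 = 2;  a_45 = 3
  a_46 = 8;  a_47 = 4;  a_48 = 3;  a_49 = 1;  a_50 = 9;  a_51 = 5
  a_52 = 10;  a_53 = 6;  a_54 = 8;  a_55 = 2;  a_56 = 5;  a_57 = 8
  a_58 = 1;  a_59 = 8;  a_60 = 1;  a_61 = 4;  a_62 = 1;  a_63 = 6
  a_64 = 4;  a_65 = 7;  a_66 = 0;  a_67 = 1;  a_68 = 0;  a_69 = 3
  a_70 = 3;  a_71 = 3;  a_72 = 5;  a_73 = 0;  a_74 = 7;  a_75 = 4
  a_76 = 8;  a_77 = 9;  a_78 = 2;  a_79 = 5;  a_80 = 8;  a_81 = 7
  a_82 = 5;  a_83 = 5;  a_84 = 3;  a_85 = 0;  a_86 = 7;  a_87 = 7
  a_88 = 0;  a_89 = 6;  a_90 = 10;  a_91 = 1;  a_92 = 5;  a_93 = 1
  a_94 = 1;  a_95 = 0;  a_96 = 1;  a_97 = 10;  a_98 = 6;  a_99 = 2
  a_100 = 3;  a_101 = 2;  a_102 = 4;  a_103 = 6;  a_104 = 0;  a_105 = 5
  a_106 = 10;  a_107 = 1;  a_108 = 6;  a_109 = 0;  a_110 = 1;  a_111 = 5
  a_112 = 0;  a_113 = 2;  a_114 = 0;  a_115 = 7;  a_116 = 0;  a_117 = 3
  a_118 = 8;  a_119 = 9;  a_120 = 5;  a_121 = 3;  a_122 = 2;  a_123 = 8
  a_124 = 0;  a_125 = 1;  a_126 = 9;  a_127 = 10;  a_128 = 6;  a_129 = 0
  a_130 = 8;  a_131 = 6;  a_132 = 7;  a_133 = 2;  a_134 = 10;  a_135 = 1
  a_136 = 7;  a_137 = 9;  a_138 = 7;  a_139 = 2;  a_140 = 1;  a_141 = 7
a_142 = 5·7 + 5·1 + 10·2 + 6·7 = 3
a_143 = 5·3 + 5·7 + 10·1 + 6·2 = 6

6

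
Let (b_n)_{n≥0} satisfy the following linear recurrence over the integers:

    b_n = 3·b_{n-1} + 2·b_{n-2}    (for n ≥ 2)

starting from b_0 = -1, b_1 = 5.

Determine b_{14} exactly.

56879797

b_2 = 3·5 + 2·-1 = 13
b_3 = 3·13 + 2·5 = 49
b_4 = 3·49 + 2·13 = 173
b_5 = 3·173 + 2·49 = 617
b_6 = 3·617 + 2·173 = 2197
b_7 = 3·2197 + 2·617 = 7825
b_8 = 3·7825 + 2·2197 = 27869
b_9 = 3·27869 + 2·7825 = 99257
b_10 = 3·99257 + 2·27869 = 353509
b_11 = 3·353509 + 2·99257 = 1259041
b_12 = 3·1259041 + 2·353509 = 4484141
b_13 = 3·4484141 + 2·1259041 = 15970505
b_14 = 3·15970505 + 2·4484141 = 56879797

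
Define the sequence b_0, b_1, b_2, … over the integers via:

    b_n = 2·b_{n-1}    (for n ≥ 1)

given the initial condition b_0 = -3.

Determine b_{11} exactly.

b_1 = 2·-3 = -6
b_2 = 2·-6 = -12
b_3 = 2·-12 = -24
b_4 = 2·-24 = -48
b_5 = 2·-48 = -96
b_6 = 2·-96 = -192
b_7 = 2·-192 = -384
b_8 = 2·-384 = -768
b_9 = 2·-768 = -1536
b_10 = 2·-1536 = -3072
b_11 = 2·-3072 = -6144

-6144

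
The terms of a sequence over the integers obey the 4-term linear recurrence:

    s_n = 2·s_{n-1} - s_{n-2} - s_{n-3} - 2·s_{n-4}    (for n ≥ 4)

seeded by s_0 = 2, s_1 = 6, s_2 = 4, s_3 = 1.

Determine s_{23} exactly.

957100

s_4 = 2·1 + -1·4 + -1·6 + -2·2 = -12
s_5 = 2·-12 + -1·1 + -1·4 + -2·6 = -41
s_6 = 2·-41 + -1·-12 + -1·1 + -2·4 = -79
s_7 = 2·-79 + -1·-41 + -1·-12 + -2·1 = -107
s_8 = 2·-107 + -1·-79 + -1·-41 + -2·-12 = -70
s_9 = 2·-70 + -1·-107 + -1·-79 + -2·-41 = 128
s_10 = 2·128 + -1·-70 + -1·-107 + -2·-79 = 591
s_11 = 2·591 + -1·128 + -1·-70 + -2·-107 = 1338
s_12 = 2·1338 + -1·591 + -1·128 + -2·-70 = 2097
s_13 = 2·2097 + -1·1338 + -1·591 + -2·128 = 2009
s_14 = 2·2009 + -1·2097 + -1·1338 + -2·591 = -599
s_15 = 2·-599 + -1·2009 + -1·2097 + -2·1338 = -7980
s_16 = 2·-7980 + -1·-599 + -1·2009 + -2·2097 = -21564
s_17 = 2·-21564 + -1·-7980 + -1·-599 + -2·2009 = -38567
s_18 = 2·-38567 + -1·-21564 + -1·-7980 + -2·-599 = -46392
s_19 = 2·-46392 + -1·-38567 + -1·-21564 + -2·-7980 = -16693
s_20 = 2·-16693 + -1·-46392 + -1·-38567 + -2·-21564 = 94701
s_21 = 2·94701 + -1·-16693 + -1·-46392 + -2·-38567 = 329621
s_22 = 2·329621 + -1·94701 + -1·-16693 + -2·-46392 = 674018
s_23 = 2·674018 + -1·329621 + -1·94701 + -2·-16693 = 957100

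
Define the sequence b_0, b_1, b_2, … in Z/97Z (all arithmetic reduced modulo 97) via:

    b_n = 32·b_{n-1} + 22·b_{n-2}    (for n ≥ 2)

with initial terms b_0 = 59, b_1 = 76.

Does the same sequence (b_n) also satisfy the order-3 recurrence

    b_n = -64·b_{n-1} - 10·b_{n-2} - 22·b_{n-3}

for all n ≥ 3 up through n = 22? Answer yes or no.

Terms b_0..b_22: 59, 76, 44, 73, 6, 52, 50, 28, 56, 80, 9, 11, 65, 91, 74, 5, 42, 96, 19, 4, 61, 3, 80
n=3: candidate gives 73, actual b_3 = 73 ✓
n=4: candidate gives 6, actual b_4 = 6 ✓
n=5: candidate gives 52, actual b_5 = 52 ✓
n=6: candidate gives 50, actual b_6 = 50 ✓
n=7: candidate gives 28, actual b_7 = 28 ✓
n=8: candidate gives 56, actual b_8 = 56 ✓
n=9: candidate gives 80, actual b_9 = 80 ✓
n=10: candidate gives 9, actual b_10 = 9 ✓
n=11: candidate gives 11, actual b_11 = 11 ✓
n=12: candidate gives 65, actual b_12 = 65 ✓
n=13: candidate gives 91, actual b_13 = 91 ✓
n=14: candidate gives 74, actual b_14 = 74 ✓
n=15: candidate gives 5, actual b_15 = 5 ✓
n=16: candidate gives 42, actual b_16 = 42 ✓
n=17: candidate gives 96, actual b_17 = 96 ✓
n=18: candidate gives 19, actual b_18 = 19 ✓
n=19: candidate gives 4, actual b_19 = 4 ✓
n=20: candidate gives 61, actual b_20 = 61 ✓
n=21: candidate gives 3, actual b_21 = 3 ✓
n=22: candidate gives 80, actual b_22 = 80 ✓

yes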